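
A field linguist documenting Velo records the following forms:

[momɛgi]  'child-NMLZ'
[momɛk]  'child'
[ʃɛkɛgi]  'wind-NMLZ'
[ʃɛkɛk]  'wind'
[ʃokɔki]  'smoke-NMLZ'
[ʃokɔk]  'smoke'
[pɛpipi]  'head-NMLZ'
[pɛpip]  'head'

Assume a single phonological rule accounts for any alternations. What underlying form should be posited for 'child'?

/momɛg/

'child' shows [g] ~ [k] at the end of the stem ([momɛgi] vs [momɛk]).
Compare 'smoke', with invariant [k] in [ʃokɔki] and [ʃokɔk]: an analysis with underlying /k/ and a rule producing [g] before the NMLZ suffix would wrongly predict alternation here too.
So /g/ is underlying, and a rule of word-final obstruent devoicing — voiced obstruents become voiceless word-finally — gives [k].
Hence 'child' is /momɛg/ underlyingly.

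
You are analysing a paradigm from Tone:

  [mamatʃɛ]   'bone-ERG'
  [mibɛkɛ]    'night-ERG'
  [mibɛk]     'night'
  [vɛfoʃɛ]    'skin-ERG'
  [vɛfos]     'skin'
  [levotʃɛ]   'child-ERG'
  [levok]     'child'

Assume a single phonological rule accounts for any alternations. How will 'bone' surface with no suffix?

[mamak]

In [levotʃɛ] and [levok] the final segment of 'child' alternates: [tʃ] ~ [k].
The stem 'night' ([mibɛkɛ], [mibɛk]) shows [k] unchanged in both environments, so [k] cannot be basic with [tʃ] derived before the ERG suffix.
So /tʃ/ is underlying, and a rule of depalatalization — palato-alveolar /tʃ/ and /ʃ/ become [k] and [s] when no front vowel follows — gives [k].
The one attested form of 'bone', [mamatʃɛ], shows underlying /mamatʃ/. Applying the same rule when no front vowel follows gives [mamak].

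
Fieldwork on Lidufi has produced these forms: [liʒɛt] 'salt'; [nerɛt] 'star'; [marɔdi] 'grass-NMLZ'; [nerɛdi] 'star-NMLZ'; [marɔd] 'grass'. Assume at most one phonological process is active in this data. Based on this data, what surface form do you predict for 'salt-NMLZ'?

The root 'star' surfaces as [nerɛdi] and [nerɛt], with a stem-final [d] ~ [t] alternation.
But 'grass' keeps [d] in both environments ([marɔdi], [marɔd]), so there is no rule changing /d/ to [t] in isolation.
Therefore /t/ is basic and [d] is derived by intervocalic voicing (voiceless stops become voiced between vowels).
The one attested form of 'salt', [liʒɛt], shows underlying /liʒɛt/. Applying the same rule between vowels gives [liʒɛdi].

[liʒɛdi]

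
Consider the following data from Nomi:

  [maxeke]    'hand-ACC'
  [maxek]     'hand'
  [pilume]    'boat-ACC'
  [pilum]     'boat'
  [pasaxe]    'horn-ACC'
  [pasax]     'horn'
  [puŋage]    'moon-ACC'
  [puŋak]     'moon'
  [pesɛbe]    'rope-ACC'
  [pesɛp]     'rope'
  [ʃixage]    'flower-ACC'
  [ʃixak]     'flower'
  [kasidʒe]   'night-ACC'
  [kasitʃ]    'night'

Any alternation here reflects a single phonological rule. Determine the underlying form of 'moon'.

In [puŋage] and [puŋak] the final segment of 'moon' alternates: [g] ~ [k].
Compare 'hand', with invariant [k] in [maxeke] and [maxek]: an analysis with underlying /k/ and a rule producing [g] before the ACC suffix would wrongly predict alternation here too.
So /g/ is underlying, and a rule of word-final obstruent devoicing — voiced obstruents become voiceless word-finally — gives [k].

/puŋag/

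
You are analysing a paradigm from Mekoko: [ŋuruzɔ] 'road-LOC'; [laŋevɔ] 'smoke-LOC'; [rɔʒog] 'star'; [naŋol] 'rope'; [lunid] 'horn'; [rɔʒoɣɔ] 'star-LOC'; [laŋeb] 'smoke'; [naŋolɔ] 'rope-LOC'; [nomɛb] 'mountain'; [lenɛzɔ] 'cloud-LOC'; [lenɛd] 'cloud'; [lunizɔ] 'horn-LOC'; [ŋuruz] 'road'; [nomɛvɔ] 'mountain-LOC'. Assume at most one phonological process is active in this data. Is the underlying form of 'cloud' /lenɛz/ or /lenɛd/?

/lenɛd/

The stem for 'cloud' ends in [z] in [lenɛzɔ] but [d] in [lenɛd].
Compare 'road', with invariant [z] in [ŋuruzɔ] and [ŋuruz]: an analysis with underlying /z/ and a rule producing [d] in isolation would wrongly predict alternation here too.
So /d/ is underlying, and a rule of intervocalic spirantization — voiced stops become fricatives between vowels — gives [z].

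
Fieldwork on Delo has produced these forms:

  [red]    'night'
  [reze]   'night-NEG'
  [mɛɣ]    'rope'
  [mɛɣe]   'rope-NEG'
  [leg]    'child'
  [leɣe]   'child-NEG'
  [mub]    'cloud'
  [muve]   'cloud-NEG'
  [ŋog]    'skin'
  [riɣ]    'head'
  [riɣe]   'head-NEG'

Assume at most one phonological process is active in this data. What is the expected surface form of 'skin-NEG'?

The root 'child' surfaces as [leg] and [leɣe], with a stem-final [g] ~ [ɣ] alternation.
If /ɣ/ were underlying and a rule turned it into [g] in isolation, 'rope' would also alternate; but it has [ɣ] in both [mɛɣ] and [mɛɣe].
The underlying segment must be /g/; voiced stops become fricatives between vowels, yielding [ɣ] there.
From [ŋog] the stem 'skin' is /ŋog/; between vowels this yields [ŋoɣe].

[ŋoɣe]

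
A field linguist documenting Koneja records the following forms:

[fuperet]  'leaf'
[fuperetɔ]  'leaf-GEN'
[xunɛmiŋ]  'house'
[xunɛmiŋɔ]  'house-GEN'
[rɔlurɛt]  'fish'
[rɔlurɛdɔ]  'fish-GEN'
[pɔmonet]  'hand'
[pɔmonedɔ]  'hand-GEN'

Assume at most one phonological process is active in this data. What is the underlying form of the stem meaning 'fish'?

/rɔlurɛd/

The stem for 'fish' ends in [t] in [rɔlurɛt] but [d] in [rɔlurɛdɔ].
But 'leaf' keeps [t] in both environments ([fuperet], [fuperetɔ]), so there is no rule changing /t/ to [d] before the GEN suffix.
The alternation reflects word-final obstruent devoicing: voiced obstruents become voiceless word-finally. /d/ is underlying.
So 'fish' = /rɔlurɛd/.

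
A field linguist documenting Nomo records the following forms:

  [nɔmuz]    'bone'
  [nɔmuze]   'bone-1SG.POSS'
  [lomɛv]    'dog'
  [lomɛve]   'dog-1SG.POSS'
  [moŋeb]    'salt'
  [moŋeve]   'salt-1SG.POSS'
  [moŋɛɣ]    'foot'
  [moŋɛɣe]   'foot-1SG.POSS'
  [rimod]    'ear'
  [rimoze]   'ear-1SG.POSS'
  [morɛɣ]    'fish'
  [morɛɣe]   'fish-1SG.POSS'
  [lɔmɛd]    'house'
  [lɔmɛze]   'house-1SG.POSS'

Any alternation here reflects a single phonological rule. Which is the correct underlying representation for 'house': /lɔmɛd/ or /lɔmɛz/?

'house' shows [d] ~ [z] at the end of the stem ([lɔmɛd] vs [lɔmɛze]).
But 'bone' keeps [z] in both environments ([nɔmuz], [nɔmuze]), so there is no rule changing /z/ to [d] in isolation.
Therefore /d/ is basic and [z] is derived by intervocalic spirantization (voiced stops become fricatives between vowels).

/lɔmɛd/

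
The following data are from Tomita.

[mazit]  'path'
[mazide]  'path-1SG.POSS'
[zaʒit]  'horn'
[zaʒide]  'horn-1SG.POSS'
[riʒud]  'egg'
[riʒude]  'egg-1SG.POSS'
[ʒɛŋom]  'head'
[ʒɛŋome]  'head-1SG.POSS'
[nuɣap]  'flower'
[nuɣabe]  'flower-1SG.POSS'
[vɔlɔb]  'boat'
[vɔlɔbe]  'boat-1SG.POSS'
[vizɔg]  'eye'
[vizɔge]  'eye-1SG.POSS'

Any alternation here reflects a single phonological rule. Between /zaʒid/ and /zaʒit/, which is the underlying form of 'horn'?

In [zaʒit] and [zaʒide] the final segment of 'horn' alternates: [t] ~ [d].
The stem 'egg' ([riʒud], [riʒude]) shows [d] unchanged in both environments, so [d] cannot be basic with [t] derived in isolation.
Therefore /t/ is basic and [d] is derived by intervocalic voicing (voiceless stops become voiced between vowels).

/zaʒit/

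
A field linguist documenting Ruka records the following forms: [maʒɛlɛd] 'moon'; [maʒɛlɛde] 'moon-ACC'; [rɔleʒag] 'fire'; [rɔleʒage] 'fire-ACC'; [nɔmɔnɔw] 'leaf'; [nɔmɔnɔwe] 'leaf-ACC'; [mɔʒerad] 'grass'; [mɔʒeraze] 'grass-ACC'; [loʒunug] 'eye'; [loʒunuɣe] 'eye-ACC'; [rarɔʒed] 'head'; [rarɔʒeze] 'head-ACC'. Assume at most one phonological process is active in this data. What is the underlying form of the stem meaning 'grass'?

/mɔʒeraz/

The stem for 'grass' ends in [d] in [mɔʒerad] but [z] in [mɔʒeraze].
Compare 'moon', with invariant [d] in [maʒɛlɛd] and [maʒɛlɛde]: an analysis with underlying /d/ and a rule producing [z] before the ACC suffix would wrongly predict alternation here too.
Therefore /z/ is basic and [d] is derived by word-final hardening (voiced fricatives become stops word-finally).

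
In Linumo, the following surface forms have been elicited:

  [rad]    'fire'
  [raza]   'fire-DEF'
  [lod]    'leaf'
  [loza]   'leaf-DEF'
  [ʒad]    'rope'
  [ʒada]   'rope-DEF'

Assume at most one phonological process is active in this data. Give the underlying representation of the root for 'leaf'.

In [lod] and [loza] the final segment of 'leaf' alternates: [d] ~ [z].
The stem 'rope' ([ʒad], [ʒada]) shows [d] unchanged in both environments, so [d] cannot be basic with [z] derived before the DEF suffix.
The alternation reflects word-final hardening: voiced fricatives become stops word-finally. /z/ is underlying.
Hence 'leaf' is /loz/ underlyingly.

/loz/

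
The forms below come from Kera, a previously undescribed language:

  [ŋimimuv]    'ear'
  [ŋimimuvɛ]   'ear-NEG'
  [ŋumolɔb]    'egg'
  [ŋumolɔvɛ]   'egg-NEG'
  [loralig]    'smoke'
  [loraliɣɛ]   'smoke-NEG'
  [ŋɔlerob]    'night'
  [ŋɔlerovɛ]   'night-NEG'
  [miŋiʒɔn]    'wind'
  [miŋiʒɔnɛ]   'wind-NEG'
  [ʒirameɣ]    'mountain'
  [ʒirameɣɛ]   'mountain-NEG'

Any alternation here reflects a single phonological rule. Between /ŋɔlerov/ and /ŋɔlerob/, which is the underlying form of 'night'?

/ŋɔlerob/

The stem for 'night' ends in [b] in [ŋɔlerob] but [v] in [ŋɔlerovɛ].
But 'ear' keeps [v] in both environments ([ŋimimuv], [ŋimimuvɛ]), so there is no rule changing /v/ to [b] in isolation.
The underlying segment must be /b/; voiced stops become fricatives between vowels, yielding [v] there.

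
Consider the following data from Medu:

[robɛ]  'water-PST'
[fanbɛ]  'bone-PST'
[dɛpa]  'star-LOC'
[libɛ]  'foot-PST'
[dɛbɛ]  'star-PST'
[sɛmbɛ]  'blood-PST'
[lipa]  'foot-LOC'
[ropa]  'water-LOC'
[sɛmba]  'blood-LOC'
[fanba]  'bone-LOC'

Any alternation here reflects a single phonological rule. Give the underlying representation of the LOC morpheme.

/-pa/

The LOC suffix surfaces as [-ba] and [-pa], depending on the final segment of the stem.
By contrast the PST suffix keeps its initial [b] throughout — that segment must be underlying.
So the underlying form is /-pa/, and voiceless stops become voiced after a nasal.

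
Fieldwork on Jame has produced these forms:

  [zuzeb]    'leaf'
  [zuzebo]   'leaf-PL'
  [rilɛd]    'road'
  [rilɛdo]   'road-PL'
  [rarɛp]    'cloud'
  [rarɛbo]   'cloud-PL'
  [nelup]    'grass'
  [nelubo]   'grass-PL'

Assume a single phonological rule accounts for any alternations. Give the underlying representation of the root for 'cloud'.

The stem for 'cloud' ends in [p] in [rarɛp] but [b] in [rarɛbo].
Compare 'leaf', with invariant [b] in [zuzeb] and [zuzebo]: an analysis with underlying /b/ and a rule producing [p] in isolation would wrongly predict alternation here too.
The alternation reflects intervocalic voicing: voiceless stops become voiced between vowels. /p/ is underlying.

/rarɛp/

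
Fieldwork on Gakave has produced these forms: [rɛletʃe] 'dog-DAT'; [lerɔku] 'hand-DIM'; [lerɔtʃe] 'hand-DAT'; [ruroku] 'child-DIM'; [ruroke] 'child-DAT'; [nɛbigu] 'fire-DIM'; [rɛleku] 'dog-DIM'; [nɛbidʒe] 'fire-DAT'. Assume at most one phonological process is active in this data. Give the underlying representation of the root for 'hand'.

/lerɔtʃ/

In [lerɔku] and [lerɔtʃe] the final segment of 'hand' alternates: [k] ~ [tʃ].
If /k/ were underlying and a rule turned it into [tʃ] before the DAT suffix, 'child' would also alternate; but it has [k] in both [ruroku] and [ruroke].
Therefore /tʃ/ is basic and [k] is derived by depalatalization (palato-alveolar /tʃ/ and /dʒ/ become [k] and [g] when no front vowel follows).
Hence 'hand' is /lerɔtʃ/ underlyingly.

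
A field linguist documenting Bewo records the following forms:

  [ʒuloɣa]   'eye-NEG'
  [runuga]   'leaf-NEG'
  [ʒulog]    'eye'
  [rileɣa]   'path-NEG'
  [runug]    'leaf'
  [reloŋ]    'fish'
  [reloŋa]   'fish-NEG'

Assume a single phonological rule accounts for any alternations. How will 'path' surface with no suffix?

The stem for 'eye' ends in [ɣ] in [ʒuloɣa] but [g] in [ʒulog].
If /g/ were underlying and a rule turned it into [ɣ] before the NEG suffix, 'leaf' would also alternate; but it has [g] in both [runuga] and [runug].
So /ɣ/ is underlying, and a rule of word-final hardening — voiced fricatives become stops word-finally — gives [g].
The one attested form of 'path', [rileɣa], shows underlying /rileɣ/. Applying the same rule word-finally gives [rileg].

[rileg]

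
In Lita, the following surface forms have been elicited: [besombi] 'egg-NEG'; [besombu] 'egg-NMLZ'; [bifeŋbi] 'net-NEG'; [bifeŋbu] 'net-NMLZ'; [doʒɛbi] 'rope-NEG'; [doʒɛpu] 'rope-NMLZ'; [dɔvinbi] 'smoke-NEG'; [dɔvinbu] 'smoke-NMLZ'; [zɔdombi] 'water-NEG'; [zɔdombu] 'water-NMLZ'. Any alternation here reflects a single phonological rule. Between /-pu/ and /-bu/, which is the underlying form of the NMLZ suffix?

/-pu/

The NMLZ suffix surfaces as [-bu] and [-pu], depending on the final segment of the stem.
By contrast the NEG suffix keeps its initial [b] throughout — that segment must be underlying.
So the underlying form is /-pu/, and voiceless stops become voiced after a nasal.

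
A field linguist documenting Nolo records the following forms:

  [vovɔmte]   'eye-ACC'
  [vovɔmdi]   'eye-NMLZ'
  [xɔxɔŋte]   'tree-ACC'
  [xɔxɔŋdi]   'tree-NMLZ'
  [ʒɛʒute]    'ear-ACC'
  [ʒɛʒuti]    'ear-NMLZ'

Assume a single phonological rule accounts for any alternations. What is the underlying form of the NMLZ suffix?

/-di/

The NMLZ morpheme has two allomorphs, [-di] and [-ti].
By contrast the ACC suffix keeps its initial [t] throughout — that segment must be underlying.
The NMLZ suffix is therefore /-di/ underlyingly, with post-vocalic devoicing: voiced stops become voiceless after a vowel.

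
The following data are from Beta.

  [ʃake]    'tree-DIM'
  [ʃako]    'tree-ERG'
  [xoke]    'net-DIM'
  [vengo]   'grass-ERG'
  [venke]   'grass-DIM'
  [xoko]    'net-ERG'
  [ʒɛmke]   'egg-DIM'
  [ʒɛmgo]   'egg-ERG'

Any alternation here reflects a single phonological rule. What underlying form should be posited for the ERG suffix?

The ERG morpheme has two allomorphs, [-go] and [-ko].
By contrast the DIM suffix keeps its initial [k] throughout — that segment must be underlying.
The ERG suffix is therefore /-go/ underlyingly, with post-vocalic devoicing: voiced stops become voiceless after a vowel.

/-go/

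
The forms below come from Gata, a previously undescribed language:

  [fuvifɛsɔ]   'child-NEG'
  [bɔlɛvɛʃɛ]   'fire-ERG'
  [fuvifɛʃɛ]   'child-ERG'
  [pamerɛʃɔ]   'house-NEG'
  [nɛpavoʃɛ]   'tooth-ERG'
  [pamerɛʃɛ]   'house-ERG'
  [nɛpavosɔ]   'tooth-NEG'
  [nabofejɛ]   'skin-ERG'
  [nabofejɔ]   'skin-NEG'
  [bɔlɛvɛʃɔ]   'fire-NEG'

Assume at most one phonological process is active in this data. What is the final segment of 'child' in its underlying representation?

'child' shows [ʃ] ~ [s] at the end of the stem ([fuvifɛʃɛ] vs [fuvifɛsɔ]).
The stem 'fire' ([bɔlɛvɛʃɛ], [bɔlɛvɛʃɔ]) shows [ʃ] unchanged in both environments, so [ʃ] cannot be basic with [s] derived before the NEG suffix.
So /s/ is underlying, and a rule of palatalization before a front vowel — /s/ becomes palato-alveolar [ʃ] before a front vowel — gives [ʃ].

/s/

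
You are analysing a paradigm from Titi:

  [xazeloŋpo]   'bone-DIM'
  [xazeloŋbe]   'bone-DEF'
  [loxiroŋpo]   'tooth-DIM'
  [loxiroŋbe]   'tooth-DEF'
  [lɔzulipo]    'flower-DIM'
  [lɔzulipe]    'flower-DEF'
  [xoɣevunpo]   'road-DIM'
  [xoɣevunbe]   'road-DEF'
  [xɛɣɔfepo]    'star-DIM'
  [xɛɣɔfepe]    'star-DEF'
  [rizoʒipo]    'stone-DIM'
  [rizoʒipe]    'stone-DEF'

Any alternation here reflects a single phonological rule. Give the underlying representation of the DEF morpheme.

The DEF morpheme has two allomorphs, [-be] and [-pe].
By contrast the DIM suffix keeps its initial [p] throughout — that segment must be underlying.
So the underlying form is /-be/, and voiced stops become voiceless after a vowel.

/-be/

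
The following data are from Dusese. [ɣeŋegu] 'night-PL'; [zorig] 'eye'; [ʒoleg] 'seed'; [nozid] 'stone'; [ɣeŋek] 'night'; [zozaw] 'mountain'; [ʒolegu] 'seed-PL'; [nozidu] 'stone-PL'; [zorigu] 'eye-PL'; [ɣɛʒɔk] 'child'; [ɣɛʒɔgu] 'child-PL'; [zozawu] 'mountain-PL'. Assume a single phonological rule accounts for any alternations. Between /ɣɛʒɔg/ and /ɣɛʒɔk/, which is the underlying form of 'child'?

The root 'child' surfaces as [ɣɛʒɔgu] and [ɣɛʒɔk], with a stem-final [g] ~ [k] alternation.
But 'seed' keeps [g] in both environments ([ʒolegu], [ʒoleg]), so there is no rule changing /g/ to [k] in isolation.
Therefore /k/ is basic and [g] is derived by intervocalic voicing (voiceless stops become voiced between vowels).

/ɣɛʒɔk/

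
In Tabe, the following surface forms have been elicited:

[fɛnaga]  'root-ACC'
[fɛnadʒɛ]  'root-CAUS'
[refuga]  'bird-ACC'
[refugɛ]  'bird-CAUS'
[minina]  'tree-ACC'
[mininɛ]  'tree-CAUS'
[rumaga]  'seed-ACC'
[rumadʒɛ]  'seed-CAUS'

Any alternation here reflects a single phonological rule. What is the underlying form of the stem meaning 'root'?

/fɛnadʒ/

In [fɛnaga] and [fɛnadʒɛ] the final segment of 'root' alternates: [g] ~ [dʒ].
But 'bird' keeps [g] in both environments ([refuga], [refugɛ]), so there is no rule changing /g/ to [dʒ] before the CAUS suffix.
So /dʒ/ is underlying, and a rule of depalatalization — palato-alveolar /dʒ/ becomes [g] when no front vowel follows — gives [g].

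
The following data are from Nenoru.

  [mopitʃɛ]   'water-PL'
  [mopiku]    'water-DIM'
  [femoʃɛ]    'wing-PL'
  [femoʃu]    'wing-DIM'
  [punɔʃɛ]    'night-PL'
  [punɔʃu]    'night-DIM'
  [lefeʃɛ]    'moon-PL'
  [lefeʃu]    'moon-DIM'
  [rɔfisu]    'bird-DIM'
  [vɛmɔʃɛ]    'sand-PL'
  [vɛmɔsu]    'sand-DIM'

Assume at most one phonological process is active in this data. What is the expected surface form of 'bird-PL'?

In [vɛmɔʃɛ] and [vɛmɔsu] the final segment of 'sand' alternates: [ʃ] ~ [s].
Compare 'wing', with invariant [ʃ] in [femoʃɛ] and [femoʃu]: an analysis with underlying /ʃ/ and a rule producing [s] before the DIM suffix would wrongly predict alternation here too.
Therefore /s/ is basic and [ʃ] is derived by palatalization before a front vowel (/k/ and /s/ become palato-alveolar [tʃ] and [ʃ] before a front vowel).
From [rɔfisu] the stem 'bird' is /rɔfis/; before a front vowel this yields [rɔfiʃɛ].

[rɔfiʃɛ]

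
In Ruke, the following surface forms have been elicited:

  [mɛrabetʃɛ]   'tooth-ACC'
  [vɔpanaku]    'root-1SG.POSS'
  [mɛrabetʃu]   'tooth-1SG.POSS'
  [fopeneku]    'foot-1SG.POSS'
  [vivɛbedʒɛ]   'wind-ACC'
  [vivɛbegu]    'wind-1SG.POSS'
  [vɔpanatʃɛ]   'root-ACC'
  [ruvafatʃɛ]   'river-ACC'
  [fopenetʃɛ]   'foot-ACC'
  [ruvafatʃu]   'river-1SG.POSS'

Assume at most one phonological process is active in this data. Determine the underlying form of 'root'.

/vɔpanak/

The stem for 'root' ends in [k] in [vɔpanaku] but [tʃ] in [vɔpanatʃɛ].
Compare 'tooth', with invariant [tʃ] in [mɛrabetʃu] and [mɛrabetʃɛ]: an analysis with underlying /tʃ/ and a rule producing [k] before the 1SG.POSS suffix would wrongly predict alternation here too.
The alternation reflects palatalization before a front vowel: /k/ and /g/ become palato-alveolar [tʃ] and [dʒ] before a front vowel. /k/ is underlying.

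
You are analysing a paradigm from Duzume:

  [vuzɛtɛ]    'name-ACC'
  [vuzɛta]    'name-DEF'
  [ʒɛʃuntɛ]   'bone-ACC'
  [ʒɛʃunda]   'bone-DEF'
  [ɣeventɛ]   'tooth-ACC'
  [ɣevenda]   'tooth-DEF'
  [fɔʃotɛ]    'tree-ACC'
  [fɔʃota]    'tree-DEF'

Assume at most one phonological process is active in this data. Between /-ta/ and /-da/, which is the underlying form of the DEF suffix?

/-da/

The DEF morpheme has two allomorphs, [-da] and [-ta].
By contrast the ACC suffix keeps its initial [t] throughout — that segment must be underlying.
So the underlying form is /-da/, and voiced stops become voiceless after a vowel.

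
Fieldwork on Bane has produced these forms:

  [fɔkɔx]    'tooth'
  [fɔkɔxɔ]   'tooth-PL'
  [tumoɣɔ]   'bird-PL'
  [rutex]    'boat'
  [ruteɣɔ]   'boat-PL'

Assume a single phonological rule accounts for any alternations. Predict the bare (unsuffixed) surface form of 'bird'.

The stem for 'boat' ends in [x] in [rutex] but [ɣ] in [ruteɣɔ].
The stem 'tooth' ([fɔkɔx], [fɔkɔxɔ]) shows [x] unchanged in both environments, so [x] cannot be basic with [ɣ] derived before the PL suffix.
So /ɣ/ is underlying, and a rule of word-final obstruent devoicing — voiced obstruents become voiceless word-finally — gives [x].
The one attested form of 'bird', [tumoɣɔ], shows underlying /tumoɣ/. Applying the same rule word-finally gives [tumox].

[tumox]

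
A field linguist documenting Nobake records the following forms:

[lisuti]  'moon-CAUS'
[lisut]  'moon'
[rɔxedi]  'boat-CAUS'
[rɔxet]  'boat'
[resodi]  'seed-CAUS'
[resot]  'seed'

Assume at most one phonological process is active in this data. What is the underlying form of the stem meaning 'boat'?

/rɔxed/

The stem for 'boat' ends in [d] in [rɔxedi] but [t] in [rɔxet].
Compare 'moon', with invariant [t] in [lisuti] and [lisut]: an analysis with underlying /t/ and a rule producing [d] before the CAUS suffix would wrongly predict alternation here too.
Therefore /d/ is basic and [t] is derived by word-final obstruent devoicing (voiced obstruents become voiceless word-finally).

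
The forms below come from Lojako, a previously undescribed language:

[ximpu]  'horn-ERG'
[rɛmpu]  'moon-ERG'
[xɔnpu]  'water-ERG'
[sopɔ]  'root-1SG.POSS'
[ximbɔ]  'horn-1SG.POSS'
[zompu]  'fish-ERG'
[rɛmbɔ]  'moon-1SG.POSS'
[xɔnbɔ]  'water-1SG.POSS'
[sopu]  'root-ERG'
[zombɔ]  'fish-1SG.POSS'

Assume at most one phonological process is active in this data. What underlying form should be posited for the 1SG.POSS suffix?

/-bɔ/

The 1SG.POSS morpheme has two allomorphs, [-bɔ] and [-pɔ].
By contrast the ERG suffix keeps its initial [p] throughout — that segment must be underlying.
The 1SG.POSS suffix is therefore /-bɔ/ underlyingly, with post-vocalic devoicing: voiced stops become voiceless after a vowel.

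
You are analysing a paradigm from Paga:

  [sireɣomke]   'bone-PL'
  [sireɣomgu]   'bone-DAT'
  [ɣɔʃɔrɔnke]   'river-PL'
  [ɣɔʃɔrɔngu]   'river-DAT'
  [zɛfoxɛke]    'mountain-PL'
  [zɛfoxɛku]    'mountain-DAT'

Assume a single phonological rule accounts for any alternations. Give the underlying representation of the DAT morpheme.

/-gu/

The DAT suffix surfaces as [-gu] and [-ku], depending on the final segment of the stem.
By contrast the PL suffix keeps its initial [k] throughout — that segment must be underlying.
The DAT suffix is therefore /-gu/ underlyingly, with post-vocalic devoicing: voiced stops become voiceless after a vowel.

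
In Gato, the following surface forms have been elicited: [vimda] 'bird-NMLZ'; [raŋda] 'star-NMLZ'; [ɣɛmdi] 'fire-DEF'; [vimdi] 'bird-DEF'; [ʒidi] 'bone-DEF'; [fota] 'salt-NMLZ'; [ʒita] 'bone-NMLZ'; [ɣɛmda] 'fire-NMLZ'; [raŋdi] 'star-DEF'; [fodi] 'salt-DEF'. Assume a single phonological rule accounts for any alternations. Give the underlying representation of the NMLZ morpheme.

/-ta/

The NMLZ morpheme has two allomorphs, [-da] and [-ta].
By contrast the DEF suffix keeps its initial [d] throughout — that segment must be underlying.
So the underlying form is /-ta/, and voiceless stops become voiced after a nasal.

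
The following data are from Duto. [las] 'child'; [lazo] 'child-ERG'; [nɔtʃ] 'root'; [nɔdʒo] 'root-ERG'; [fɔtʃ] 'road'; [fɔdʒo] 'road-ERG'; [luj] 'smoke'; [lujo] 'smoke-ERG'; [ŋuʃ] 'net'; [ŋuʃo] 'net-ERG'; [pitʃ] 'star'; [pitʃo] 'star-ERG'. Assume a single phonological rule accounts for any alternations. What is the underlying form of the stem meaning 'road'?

'road' shows [tʃ] ~ [dʒ] at the end of the stem ([fɔtʃ] vs [fɔdʒo]).
If /tʃ/ were underlying and a rule turned it into [dʒ] before the ERG suffix, 'star' would also alternate; but it has [tʃ] in both [pitʃ] and [pitʃo].
So /dʒ/ is underlying, and a rule of word-final obstruent devoicing — voiced obstruents become voiceless word-finally — gives [tʃ].

/fɔdʒ/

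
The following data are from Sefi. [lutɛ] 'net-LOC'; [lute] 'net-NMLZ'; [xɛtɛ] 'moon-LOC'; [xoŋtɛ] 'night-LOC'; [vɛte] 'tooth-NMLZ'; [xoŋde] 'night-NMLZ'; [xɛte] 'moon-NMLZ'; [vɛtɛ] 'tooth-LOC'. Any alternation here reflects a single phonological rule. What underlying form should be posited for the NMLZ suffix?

/-de/

The NMLZ morpheme has two allomorphs, [-de] and [-te].
By contrast the LOC suffix keeps its initial [t] throughout — that segment must be underlying.
The NMLZ suffix is therefore /-de/ underlyingly, with post-vocalic devoicing: voiced stops become voiceless after a vowel.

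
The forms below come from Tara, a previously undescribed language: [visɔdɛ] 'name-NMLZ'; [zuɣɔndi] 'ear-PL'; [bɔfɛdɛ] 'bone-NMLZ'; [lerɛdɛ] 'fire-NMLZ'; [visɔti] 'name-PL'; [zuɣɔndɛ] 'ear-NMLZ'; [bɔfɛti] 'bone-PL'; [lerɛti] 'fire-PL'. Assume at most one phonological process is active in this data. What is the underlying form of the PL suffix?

The PL morpheme has two allomorphs, [-di] and [-ti].
By contrast the NMLZ suffix keeps its initial [d] throughout — that segment must be underlying.
So the underlying form is /-ti/, and voiceless stops become voiced after a nasal.

/-ti/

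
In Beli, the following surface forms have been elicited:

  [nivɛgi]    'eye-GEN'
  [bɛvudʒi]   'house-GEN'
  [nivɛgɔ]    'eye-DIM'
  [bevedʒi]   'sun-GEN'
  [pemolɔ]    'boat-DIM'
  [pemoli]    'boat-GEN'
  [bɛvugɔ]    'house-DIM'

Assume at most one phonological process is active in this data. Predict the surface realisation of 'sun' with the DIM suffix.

[bevegɔ]

The stem for 'house' ends in [g] in [bɛvugɔ] but [dʒ] in [bɛvudʒi].
But 'eye' keeps [g] in both environments ([nivɛgɔ], [nivɛgi]), so there is no rule changing /g/ to [dʒ] before the GEN suffix.
The underlying segment must be /dʒ/; palato-alveolar /dʒ/ becomes [g] when no front vowel follows, yielding [g] there.
From [bevedʒi] the stem 'sun' is /bevedʒ/; when no front vowel follows this yields [bevegɔ].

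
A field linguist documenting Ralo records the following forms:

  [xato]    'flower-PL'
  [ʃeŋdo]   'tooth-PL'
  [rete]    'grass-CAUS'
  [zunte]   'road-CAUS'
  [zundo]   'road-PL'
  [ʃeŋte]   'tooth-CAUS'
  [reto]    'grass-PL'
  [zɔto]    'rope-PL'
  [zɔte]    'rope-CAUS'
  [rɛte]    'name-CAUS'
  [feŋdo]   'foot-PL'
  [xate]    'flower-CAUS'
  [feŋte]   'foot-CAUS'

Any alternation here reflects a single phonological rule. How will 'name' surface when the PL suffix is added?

[rɛto]

The PL morpheme has two allomorphs, [-do] and [-to].
By contrast the CAUS suffix keeps its initial [t] throughout — that segment must be underlying.
So the underlying form is /-do/, and voiced stops become voiceless after a vowel.
After 'name', which ends in a vowel, the suffix surfaces as [-to], giving [rɛto].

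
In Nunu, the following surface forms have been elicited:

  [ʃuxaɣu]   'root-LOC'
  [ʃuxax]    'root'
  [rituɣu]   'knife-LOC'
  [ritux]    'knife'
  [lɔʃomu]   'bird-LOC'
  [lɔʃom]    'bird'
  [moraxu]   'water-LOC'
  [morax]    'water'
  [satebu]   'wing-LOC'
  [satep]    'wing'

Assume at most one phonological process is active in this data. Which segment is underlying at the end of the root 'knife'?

/ɣ/

'knife' shows [ɣ] ~ [x] at the end of the stem ([rituɣu] vs [ritux]).
Compare 'water', with invariant [x] in [moraxu] and [morax]: an analysis with underlying /x/ and a rule producing [ɣ] before the LOC suffix would wrongly predict alternation here too.
Therefore /ɣ/ is basic and [x] is derived by word-final obstruent devoicing (voiced obstruents become voiceless word-finally).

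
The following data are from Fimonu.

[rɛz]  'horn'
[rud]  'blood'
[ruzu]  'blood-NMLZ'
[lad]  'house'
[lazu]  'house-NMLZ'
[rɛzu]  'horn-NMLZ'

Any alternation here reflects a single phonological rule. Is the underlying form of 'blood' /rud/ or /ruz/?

/rud/

In [ruzu] and [rud] the final segment of 'blood' alternates: [z] ~ [d].
But 'horn' keeps [z] in both environments ([rɛzu], [rɛz]), so there is no rule changing /z/ to [d] in isolation.
The underlying segment must be /d/; voiced stops become fricatives between vowels, yielding [z] there.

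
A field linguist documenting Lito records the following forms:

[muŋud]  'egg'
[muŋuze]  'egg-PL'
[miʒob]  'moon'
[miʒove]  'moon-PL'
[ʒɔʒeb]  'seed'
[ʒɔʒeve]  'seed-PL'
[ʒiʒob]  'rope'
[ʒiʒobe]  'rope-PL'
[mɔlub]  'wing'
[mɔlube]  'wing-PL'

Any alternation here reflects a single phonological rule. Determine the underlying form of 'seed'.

The stem for 'seed' ends in [b] in [ʒɔʒeb] but [v] in [ʒɔʒeve].
Compare 'wing', with invariant [b] in [mɔlub] and [mɔlube]: an analysis with underlying /b/ and a rule producing [v] before the PL suffix would wrongly predict alternation here too.
The underlying segment must be /v/; voiced fricatives become stops word-finally, yielding [b] there.

/ʒɔʒev/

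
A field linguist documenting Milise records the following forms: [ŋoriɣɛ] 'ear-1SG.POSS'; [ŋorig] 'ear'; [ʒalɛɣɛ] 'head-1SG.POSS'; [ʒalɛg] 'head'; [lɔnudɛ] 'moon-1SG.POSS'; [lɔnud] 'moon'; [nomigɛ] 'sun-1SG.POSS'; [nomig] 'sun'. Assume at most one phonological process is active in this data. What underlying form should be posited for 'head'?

/ʒalɛɣ/

The root 'head' surfaces as [ʒalɛɣɛ] and [ʒalɛg], with a stem-final [ɣ] ~ [g] alternation.
If /g/ were underlying and a rule turned it into [ɣ] before the 1SG.POSS suffix, 'sun' would also alternate; but it has [g] in both [nomigɛ] and [nomig].
The underlying segment must be /ɣ/; voiced fricatives become stops word-finally, yielding [g] there.
So 'head' = /ʒalɛɣ/.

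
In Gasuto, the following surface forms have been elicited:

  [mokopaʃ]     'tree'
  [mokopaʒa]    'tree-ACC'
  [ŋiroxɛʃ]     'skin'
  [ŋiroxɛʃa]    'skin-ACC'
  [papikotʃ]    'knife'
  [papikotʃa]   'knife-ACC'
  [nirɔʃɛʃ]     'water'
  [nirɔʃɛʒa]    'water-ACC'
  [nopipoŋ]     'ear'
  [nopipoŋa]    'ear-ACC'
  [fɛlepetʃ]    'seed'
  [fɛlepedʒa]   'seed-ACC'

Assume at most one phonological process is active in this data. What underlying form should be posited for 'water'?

The stem for 'water' ends in [ʃ] in [nirɔʃɛʃ] but [ʒ] in [nirɔʃɛʒa].
But 'skin' keeps [ʃ] in both environments ([ŋiroxɛʃ], [ŋiroxɛʃa]), so there is no rule changing /ʃ/ to [ʒ] before the ACC suffix.
Therefore /ʒ/ is basic and [ʃ] is derived by word-final obstruent devoicing (voiced obstruents become voiceless word-finally).

/nirɔʃɛʒ/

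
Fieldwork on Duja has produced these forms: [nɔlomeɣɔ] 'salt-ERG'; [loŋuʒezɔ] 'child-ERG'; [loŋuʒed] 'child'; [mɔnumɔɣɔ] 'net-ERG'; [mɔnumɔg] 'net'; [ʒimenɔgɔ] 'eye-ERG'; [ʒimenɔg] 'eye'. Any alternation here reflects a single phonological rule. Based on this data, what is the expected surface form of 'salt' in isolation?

[nɔlomeg]

The root 'net' surfaces as [mɔnumɔɣɔ] and [mɔnumɔg], with a stem-final [ɣ] ~ [g] alternation.
But 'eye' keeps [g] in both environments ([ʒimenɔgɔ], [ʒimenɔg]), so there is no rule changing /g/ to [ɣ] before the ERG suffix.
So /ɣ/ is underlying, and a rule of word-final hardening — voiced fricatives become stops word-finally — gives [g].
From [nɔlomeɣɔ] the stem 'salt' is /nɔlomeɣ/; word-finally this yields [nɔlomeg].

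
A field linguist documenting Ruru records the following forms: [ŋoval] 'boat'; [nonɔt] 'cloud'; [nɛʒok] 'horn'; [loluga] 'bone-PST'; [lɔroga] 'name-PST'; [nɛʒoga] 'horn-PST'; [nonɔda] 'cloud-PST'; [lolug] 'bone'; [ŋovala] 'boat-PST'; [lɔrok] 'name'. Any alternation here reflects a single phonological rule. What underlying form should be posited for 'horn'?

/nɛʒok/

The stem for 'horn' ends in [g] in [nɛʒoga] but [k] in [nɛʒok].
The stem 'bone' ([loluga], [lolug]) shows [g] unchanged in both environments, so [g] cannot be basic with [k] derived in isolation.
The alternation reflects intervocalic voicing: voiceless stops become voiced between vowels. /k/ is underlying.
The underlying form of 'horn' is therefore /nɛʒok/.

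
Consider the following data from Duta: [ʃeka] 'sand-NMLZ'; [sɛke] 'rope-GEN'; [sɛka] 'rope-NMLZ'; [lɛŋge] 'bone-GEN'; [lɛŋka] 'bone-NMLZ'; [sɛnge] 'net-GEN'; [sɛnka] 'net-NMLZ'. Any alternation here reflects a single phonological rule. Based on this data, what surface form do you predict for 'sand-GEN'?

The GEN suffix surfaces as [-ge] and [-ke], depending on the final segment of the stem.
The NMLZ suffix, which begins with [k], is invariant after every stem; so [k] is not altered by any rule here.
The GEN suffix is therefore /-ge/ underlyingly, with post-vocalic devoicing: voiced stops become voiceless after a vowel.
After 'sand', which ends in a vowel, the suffix surfaces as [-ke], giving [ʃeke].

[ʃeke]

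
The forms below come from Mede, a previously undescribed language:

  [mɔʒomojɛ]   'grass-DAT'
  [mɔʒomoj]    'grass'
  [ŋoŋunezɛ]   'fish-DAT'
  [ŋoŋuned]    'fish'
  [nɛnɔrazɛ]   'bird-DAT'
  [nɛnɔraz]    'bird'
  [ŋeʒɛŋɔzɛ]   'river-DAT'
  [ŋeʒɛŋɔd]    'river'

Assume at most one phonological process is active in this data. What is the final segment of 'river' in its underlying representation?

/d/

The stem for 'river' ends in [z] in [ŋeʒɛŋɔzɛ] but [d] in [ŋeʒɛŋɔd].
If /z/ were underlying and a rule turned it into [d] in isolation, 'bird' would also alternate; but it has [z] in both [nɛnɔrazɛ] and [nɛnɔraz].
The alternation reflects intervocalic spirantization: voiced stops become fricatives between vowels. /d/ is underlying.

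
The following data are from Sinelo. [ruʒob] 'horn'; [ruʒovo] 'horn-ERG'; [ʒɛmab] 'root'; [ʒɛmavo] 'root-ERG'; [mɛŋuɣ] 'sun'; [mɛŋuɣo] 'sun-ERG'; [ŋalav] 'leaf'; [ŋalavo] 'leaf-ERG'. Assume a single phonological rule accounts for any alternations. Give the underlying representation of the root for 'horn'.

'horn' shows [b] ~ [v] at the end of the stem ([ruʒob] vs [ruʒovo]).
Compare 'leaf', with invariant [v] in [ŋalav] and [ŋalavo]: an analysis with underlying /v/ and a rule producing [b] in isolation would wrongly predict alternation here too.
The alternation reflects intervocalic spirantization: voiced stops become fricatives between vowels. /b/ is underlying.
Hence 'horn' is /ruʒob/ underlyingly.

/ruʒob/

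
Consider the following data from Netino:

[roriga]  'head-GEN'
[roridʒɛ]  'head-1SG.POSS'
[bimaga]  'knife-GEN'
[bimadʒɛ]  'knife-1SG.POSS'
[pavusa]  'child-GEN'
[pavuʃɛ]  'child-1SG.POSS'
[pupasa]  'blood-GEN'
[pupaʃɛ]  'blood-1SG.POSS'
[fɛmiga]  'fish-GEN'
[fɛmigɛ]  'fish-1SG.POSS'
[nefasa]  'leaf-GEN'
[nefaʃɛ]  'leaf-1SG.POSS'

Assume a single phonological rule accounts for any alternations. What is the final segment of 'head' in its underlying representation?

/dʒ/

The stem for 'head' ends in [g] in [roriga] but [dʒ] in [roridʒɛ].
But 'fish' keeps [g] in both environments ([fɛmiga], [fɛmigɛ]), so there is no rule changing /g/ to [dʒ] before the 1SG.POSS suffix.
The alternation reflects depalatalization: palato-alveolar /dʒ/ and /ʃ/ become [g] and [s] when no front vowel follows. /dʒ/ is underlying.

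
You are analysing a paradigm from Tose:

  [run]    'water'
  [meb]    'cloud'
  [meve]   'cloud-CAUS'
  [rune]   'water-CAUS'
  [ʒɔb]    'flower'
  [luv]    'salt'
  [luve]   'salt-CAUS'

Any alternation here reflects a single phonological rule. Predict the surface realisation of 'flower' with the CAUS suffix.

[ʒɔve]

'cloud' shows [b] ~ [v] at the end of the stem ([meb] vs [meve]).
If /v/ were underlying and a rule turned it into [b] in isolation, 'salt' would also alternate; but it has [v] in both [luv] and [luve].
The alternation reflects intervocalic spirantization: voiced stops become fricatives between vowels. /b/ is underlying.
From [ʒɔb] the stem 'flower' is /ʒɔb/; between vowels this yields [ʒɔve].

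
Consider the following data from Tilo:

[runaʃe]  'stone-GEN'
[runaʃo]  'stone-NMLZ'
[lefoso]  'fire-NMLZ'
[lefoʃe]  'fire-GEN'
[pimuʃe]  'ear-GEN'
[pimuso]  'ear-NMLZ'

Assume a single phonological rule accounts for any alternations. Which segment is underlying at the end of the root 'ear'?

/s/

The stem for 'ear' ends in [s] in [pimuso] but [ʃ] in [pimuʃe].
Compare 'stone', with invariant [ʃ] in [runaʃo] and [runaʃe]: an analysis with underlying /ʃ/ and a rule producing [s] before the NMLZ suffix would wrongly predict alternation here too.
Therefore /s/ is basic and [ʃ] is derived by palatalization before a front vowel (/s/ becomes palato-alveolar [ʃ] before a front vowel).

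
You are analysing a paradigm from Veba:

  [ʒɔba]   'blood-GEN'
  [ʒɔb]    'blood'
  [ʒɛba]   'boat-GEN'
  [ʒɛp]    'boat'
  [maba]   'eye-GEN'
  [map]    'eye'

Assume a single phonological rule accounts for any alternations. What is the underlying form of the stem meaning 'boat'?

/ʒɛp/

The stem for 'boat' ends in [b] in [ʒɛba] but [p] in [ʒɛp].
If /b/ were underlying and a rule turned it into [p] in isolation, 'blood' would also alternate; but it has [b] in both [ʒɔba] and [ʒɔb].
The underlying segment must be /p/; voiceless stops become voiced between vowels, yielding [b] there.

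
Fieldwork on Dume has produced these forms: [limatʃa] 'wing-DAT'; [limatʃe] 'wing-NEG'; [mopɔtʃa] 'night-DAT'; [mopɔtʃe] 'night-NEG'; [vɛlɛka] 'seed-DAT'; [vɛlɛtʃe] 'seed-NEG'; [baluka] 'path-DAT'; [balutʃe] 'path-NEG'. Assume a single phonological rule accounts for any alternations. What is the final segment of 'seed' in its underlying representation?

/k/

'seed' shows [k] ~ [tʃ] at the end of the stem ([vɛlɛka] vs [vɛlɛtʃe]).
The stem 'night' ([mopɔtʃa], [mopɔtʃe]) shows [tʃ] unchanged in both environments, so [tʃ] cannot be basic with [k] derived before the DAT suffix.
Therefore /k/ is basic and [tʃ] is derived by palatalization before a front vowel (/k/ becomes palato-alveolar [tʃ] before a front vowel).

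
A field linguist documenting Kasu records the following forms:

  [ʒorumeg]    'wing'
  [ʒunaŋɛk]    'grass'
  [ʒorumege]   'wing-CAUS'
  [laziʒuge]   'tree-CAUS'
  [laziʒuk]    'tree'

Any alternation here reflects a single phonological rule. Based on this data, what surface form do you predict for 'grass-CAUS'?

[ʒunaŋɛge]

'tree' shows [k] ~ [g] at the end of the stem ([laziʒuk] vs [laziʒuge]).
But 'wing' keeps [g] in both environments ([ʒorumeg], [ʒorumege]), so there is no rule changing /g/ to [k] in isolation.
Therefore /k/ is basic and [g] is derived by intervocalic voicing (voiceless stops become voiced between vowels).
The one attested form of 'grass', [ʒunaŋɛk], shows underlying /ʒunaŋɛk/. Applying the same rule between vowels gives [ʒunaŋɛge].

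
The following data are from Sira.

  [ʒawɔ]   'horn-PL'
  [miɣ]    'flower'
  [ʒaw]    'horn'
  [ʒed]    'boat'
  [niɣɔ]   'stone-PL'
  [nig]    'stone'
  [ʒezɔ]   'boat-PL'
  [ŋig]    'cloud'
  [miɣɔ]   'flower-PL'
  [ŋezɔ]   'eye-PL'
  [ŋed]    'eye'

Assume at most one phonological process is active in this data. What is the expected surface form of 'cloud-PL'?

'stone' shows [ɣ] ~ [g] at the end of the stem ([niɣɔ] vs [nig]).
Compare 'flower', with invariant [ɣ] in [miɣɔ] and [miɣ]: an analysis with underlying /ɣ/ and a rule producing [g] in isolation would wrongly predict alternation here too.
The underlying segment must be /g/; voiced stops become fricatives between vowels, yielding [ɣ] there.
From [ŋig] the stem 'cloud' is /ŋig/; between vowels this yields [ŋiɣɔ].

[ŋiɣɔ]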